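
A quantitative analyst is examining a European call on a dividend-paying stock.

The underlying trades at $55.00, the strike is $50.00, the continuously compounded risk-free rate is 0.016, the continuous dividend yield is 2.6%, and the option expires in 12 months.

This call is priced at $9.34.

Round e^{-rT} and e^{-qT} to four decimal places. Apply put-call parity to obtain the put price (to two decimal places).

exp(−qT) = exp(−0.026·1) = 0.9743;  exp(−rT) = exp(−0.016·1) = 0.9841
Put-call parity: C − P = S·e^(−qT) − K·e^(−rT) = 55·0.9743 − 50·0.9841 = 53.5865 − 49.2050 = 4.3815
P = C − (C − P) = 9.34 − (4.3815) = 4.9585

$4.96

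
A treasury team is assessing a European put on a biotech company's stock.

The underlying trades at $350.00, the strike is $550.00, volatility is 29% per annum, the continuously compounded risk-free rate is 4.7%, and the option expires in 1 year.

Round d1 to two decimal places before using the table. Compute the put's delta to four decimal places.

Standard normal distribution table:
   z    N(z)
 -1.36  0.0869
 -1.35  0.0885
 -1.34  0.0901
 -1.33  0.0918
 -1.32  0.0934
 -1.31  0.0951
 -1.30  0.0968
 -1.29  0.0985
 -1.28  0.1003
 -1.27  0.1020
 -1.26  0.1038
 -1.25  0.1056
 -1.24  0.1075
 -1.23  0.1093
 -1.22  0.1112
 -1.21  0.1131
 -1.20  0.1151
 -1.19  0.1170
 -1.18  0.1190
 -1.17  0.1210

-0.8944

T = 1;  σ√T = 0.2900
ln(S/K) + (r + σ²/2)T = ln(350/550) + (0.047 + 0.29²/2)·1 = -0.4520 + 0.0890 = -0.3629
d₁ = -0.3629 / 0.2900 = -1.2515 → -1.25
N(d₁) = N(-1.25) = 0.1056
Δ_put = N(d₁) − 1 = 0.1056 − 1 = -0.8944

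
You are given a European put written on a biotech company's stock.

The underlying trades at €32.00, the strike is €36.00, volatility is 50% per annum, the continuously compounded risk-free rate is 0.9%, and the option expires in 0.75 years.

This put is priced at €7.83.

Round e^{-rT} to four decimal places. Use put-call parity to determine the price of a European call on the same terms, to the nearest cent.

€4.07

e^(−rT) = e^(−0.009·0.75) = 0.9933
Put-call parity: C − P = S − K·e^(−rT) = 32 − 36·0.9933 = 32 − 35.7588 = -3.7588
C = P + (C − P) = 7.83 + (-3.7588) = 4.0712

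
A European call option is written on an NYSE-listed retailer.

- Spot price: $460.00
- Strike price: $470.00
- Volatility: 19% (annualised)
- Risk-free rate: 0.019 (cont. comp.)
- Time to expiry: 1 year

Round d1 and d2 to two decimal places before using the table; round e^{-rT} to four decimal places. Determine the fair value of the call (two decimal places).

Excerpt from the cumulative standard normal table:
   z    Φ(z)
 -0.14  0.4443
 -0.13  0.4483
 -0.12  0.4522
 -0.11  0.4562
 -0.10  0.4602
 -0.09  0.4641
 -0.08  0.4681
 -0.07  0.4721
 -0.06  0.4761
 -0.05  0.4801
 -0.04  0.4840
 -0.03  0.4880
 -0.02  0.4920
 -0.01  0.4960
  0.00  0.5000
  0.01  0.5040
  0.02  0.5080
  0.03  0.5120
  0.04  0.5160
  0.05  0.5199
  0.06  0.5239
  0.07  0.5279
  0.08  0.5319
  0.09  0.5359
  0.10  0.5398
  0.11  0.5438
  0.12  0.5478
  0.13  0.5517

σ√T = 0.19·√1 = 0.1900
d₁ = [ln(460/470) + (0.019 + 0.19²/2)·1] / 0.1900 = [-0.0215 + 0.0370] / 0.1900 = 0.0818 which rounds to 0.08
d₂ = d₁ − σ√T = 0.0818 − 0.1900 = -0.1082 which rounds to -0.11
e^(−rT) = e^(−0.019·1) = 0.9812
N(d₁) = N(0.08) = 0.5319;  N(d₂) = N(-0.11) = 0.4562
C = 460·0.5319 − 470·0.9812·0.4562 = 244.6740 − 210.3830 = 34.2910

$34.29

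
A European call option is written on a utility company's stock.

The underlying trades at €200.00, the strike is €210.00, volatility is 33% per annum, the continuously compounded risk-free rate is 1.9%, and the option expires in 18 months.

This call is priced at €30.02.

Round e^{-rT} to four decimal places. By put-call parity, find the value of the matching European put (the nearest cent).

e^(−rT) = e^(−0.019·1.5) = 0.9719
Put-call parity: C − P = S − K·e^(−rT) = 200 − 210·0.9719 = 200 − 204.0990 = -4.0990
P = C − (C − P) = 30.02 − (-4.0990) = 34.1190

€34.12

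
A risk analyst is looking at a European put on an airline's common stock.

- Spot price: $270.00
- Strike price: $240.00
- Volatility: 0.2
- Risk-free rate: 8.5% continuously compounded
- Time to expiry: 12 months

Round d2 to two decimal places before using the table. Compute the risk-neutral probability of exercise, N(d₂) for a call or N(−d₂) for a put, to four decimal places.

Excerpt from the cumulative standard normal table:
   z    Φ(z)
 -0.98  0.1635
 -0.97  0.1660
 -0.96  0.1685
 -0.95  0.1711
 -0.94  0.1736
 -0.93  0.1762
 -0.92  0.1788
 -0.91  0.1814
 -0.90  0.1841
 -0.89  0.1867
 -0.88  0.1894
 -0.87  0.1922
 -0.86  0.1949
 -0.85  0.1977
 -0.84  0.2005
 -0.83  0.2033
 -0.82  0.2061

σ√T = 0.2·√1 = 0.2000
ln(S/K) + (r + σ²/2)T = ln(270/240) + (0.085 + 0.2²/2)·1 = 0.1178 + 0.1050 = 0.2228
d₁ = 0.2228 / 0.2000 = 1.1139 → 1.11
d₂ = d₁ − σ√T = 1.1139 − 0.2000 = 0.9139 → 0.91
Pr(exercise) under Q = N(−d₂) = N(-0.91) = 0.1814

0.1814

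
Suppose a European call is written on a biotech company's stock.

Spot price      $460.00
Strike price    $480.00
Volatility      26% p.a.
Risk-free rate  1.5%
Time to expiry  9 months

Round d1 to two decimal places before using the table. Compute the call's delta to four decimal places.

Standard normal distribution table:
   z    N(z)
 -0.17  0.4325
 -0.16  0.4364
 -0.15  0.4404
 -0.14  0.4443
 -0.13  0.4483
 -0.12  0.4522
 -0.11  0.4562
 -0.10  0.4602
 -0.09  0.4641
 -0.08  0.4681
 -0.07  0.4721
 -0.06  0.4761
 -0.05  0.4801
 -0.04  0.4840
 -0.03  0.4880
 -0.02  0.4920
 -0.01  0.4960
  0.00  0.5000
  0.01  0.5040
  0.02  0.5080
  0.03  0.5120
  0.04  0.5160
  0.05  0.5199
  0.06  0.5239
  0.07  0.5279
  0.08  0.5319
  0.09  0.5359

T = 0.75;  σ√T = 0.2252
d₁ = [ln(460/480) + (0.015 + 0.26²/2)·0.75] / 0.2252 = [-0.0426 + 0.0366] / 0.2252 = -0.0265 which rounds to -0.03
N(d₁) = N(-0.03) = 0.4880
Δ_call = N(d₁) = 0.4880

0.4880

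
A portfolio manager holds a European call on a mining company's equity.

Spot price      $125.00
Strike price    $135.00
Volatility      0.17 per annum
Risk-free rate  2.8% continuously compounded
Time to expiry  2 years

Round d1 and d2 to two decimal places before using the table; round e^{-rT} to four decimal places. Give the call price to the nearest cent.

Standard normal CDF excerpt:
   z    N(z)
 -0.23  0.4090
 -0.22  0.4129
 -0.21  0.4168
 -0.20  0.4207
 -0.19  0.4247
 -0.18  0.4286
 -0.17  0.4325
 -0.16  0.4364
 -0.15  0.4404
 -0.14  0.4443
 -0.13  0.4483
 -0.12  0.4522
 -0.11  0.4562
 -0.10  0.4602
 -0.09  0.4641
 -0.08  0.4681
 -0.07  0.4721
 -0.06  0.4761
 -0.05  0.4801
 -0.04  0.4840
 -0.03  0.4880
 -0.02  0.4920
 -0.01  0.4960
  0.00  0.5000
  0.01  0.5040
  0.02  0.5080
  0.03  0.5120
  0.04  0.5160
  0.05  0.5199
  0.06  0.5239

σ√T = 0.17·√2 = 0.2404
ln(S/K) + (r + σ²/2)T = ln(125/135) + (0.028 + 0.17²/2)·2 = -0.0770 + 0.0849 = 0.0079
d₁ = 0.0079 / 0.2404 = 0.0330 ⇒ 0.03
d₂ = d₁ − σ√T = 0.0330 − 0.2404 = -0.2074 ⇒ -0.21
e^(−rT) = e^(−0.028·2) = 0.9455
C = 125·N(0.03) − 135·0.9455·N(-0.21) = 125·0.5120 − 135·0.9455·0.4168 = 64.0000 − 53.2014 = 10.7986

$10.80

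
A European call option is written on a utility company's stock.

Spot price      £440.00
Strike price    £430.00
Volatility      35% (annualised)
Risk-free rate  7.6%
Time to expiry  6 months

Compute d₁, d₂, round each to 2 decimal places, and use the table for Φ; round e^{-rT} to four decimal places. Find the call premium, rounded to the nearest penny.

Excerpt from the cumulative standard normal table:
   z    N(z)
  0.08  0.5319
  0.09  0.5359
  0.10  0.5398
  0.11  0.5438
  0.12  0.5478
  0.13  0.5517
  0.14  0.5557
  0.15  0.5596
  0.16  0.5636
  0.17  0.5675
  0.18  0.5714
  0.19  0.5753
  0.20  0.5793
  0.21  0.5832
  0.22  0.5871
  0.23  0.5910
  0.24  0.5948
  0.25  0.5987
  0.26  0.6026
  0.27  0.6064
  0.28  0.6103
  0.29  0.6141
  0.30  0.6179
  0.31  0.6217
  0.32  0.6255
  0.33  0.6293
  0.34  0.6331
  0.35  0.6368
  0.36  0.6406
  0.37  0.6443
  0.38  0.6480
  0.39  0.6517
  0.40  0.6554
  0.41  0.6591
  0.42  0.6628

£56.72

σ√T = 0.35·√0.5 = 0.2475
d₁ = [ln(440/430) + (0.076 + 0.35²/2)·0.5] / 0.2475 = [0.0230 + 0.0686] / 0.2475 = 0.3702 which rounds to 0.37
d₂ = d₁ − σ√T = 0.3702 − 0.2475 = 0.1227 which rounds to 0.12
exp(−rT) = exp(−0.076·0.5) = 0.9627
N(d₁) = N(0.37) = 0.6443;  N(d₂) = N(0.12) = 0.5478
C = 440·0.6443 − 430·0.9627·0.5478 = 283.4920 − 226.7678 = 56.7242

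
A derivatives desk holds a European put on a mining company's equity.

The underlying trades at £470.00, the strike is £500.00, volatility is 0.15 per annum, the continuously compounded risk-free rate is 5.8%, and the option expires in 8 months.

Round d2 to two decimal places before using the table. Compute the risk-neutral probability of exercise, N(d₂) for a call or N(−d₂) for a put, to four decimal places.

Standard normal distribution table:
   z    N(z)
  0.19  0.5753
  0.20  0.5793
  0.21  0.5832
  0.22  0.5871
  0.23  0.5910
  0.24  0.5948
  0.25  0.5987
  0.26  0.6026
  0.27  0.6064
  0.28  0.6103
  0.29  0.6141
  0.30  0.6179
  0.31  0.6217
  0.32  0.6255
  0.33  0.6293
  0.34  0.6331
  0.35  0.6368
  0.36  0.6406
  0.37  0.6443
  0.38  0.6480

T = 0.6667;  σ√T = 0.1225
d₁ = [ln(470/500) + (0.058 + 0.15²/2)·0.6667] / 0.1225 = [-0.0619 + 0.0462] / 0.1225 = -0.1283 → -0.13
d₂ = d₁ − σ√T = -0.1283 − 0.1225 = -0.2507 → -0.25
Pr(exercise) under Q = N(−d₂) = N(0.25) = 0.5987

0.5987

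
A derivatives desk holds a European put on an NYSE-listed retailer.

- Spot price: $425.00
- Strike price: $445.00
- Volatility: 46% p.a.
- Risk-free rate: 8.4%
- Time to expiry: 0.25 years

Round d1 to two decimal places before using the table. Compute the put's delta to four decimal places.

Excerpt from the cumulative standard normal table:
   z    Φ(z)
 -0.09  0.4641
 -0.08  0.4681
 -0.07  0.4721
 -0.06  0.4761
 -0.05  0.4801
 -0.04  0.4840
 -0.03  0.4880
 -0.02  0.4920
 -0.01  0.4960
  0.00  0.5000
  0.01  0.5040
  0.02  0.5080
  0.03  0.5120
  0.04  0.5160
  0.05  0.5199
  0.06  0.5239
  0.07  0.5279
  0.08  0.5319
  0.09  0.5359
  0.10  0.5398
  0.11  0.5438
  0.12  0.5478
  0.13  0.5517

σ√T = 0.46·√0.25 = 0.2300
d₁ = [ln(425/445) + (0.084 + ½·0.46²)·0.25] / (σ√T) = (-0.0460 + 0.0475) / 0.2300 = 0.0064 → 0.01
N(d₁) = N(0.01) = 0.5040
Δ_put = N(d₁) − 1 = 0.5040 − 1 = -0.4960

-0.4960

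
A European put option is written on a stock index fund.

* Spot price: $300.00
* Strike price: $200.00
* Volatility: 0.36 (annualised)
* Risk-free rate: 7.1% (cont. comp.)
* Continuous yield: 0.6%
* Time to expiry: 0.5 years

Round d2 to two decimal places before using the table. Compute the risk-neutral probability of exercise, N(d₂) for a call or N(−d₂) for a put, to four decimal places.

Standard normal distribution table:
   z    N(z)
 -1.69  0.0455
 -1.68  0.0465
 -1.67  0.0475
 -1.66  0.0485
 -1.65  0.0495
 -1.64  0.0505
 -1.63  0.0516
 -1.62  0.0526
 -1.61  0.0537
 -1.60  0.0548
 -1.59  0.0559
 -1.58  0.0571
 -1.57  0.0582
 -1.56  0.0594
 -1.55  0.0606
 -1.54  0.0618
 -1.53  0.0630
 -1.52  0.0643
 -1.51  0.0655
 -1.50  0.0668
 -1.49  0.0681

0.0559

σ√T = 0.36·√0.5 = 0.2546
d₁ = [ln(300/200) + (0.071 − 0.006 + ½·0.36²)·0.5] / (σ√T) = (0.4055 + 0.0649) / 0.2546 = 1.8478 → 1.85
d₂ = 1.8478 − 0.2546 = 1.5932 → 1.59
Pr(exercise) under Q = N(−d₂) = N(-1.59) = 0.0559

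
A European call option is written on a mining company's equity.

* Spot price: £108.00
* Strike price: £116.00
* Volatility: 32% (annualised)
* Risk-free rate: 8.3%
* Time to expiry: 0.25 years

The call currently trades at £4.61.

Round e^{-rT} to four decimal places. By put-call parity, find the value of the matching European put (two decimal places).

e^(−rT) = e^(−0.083·0.25) = 0.9795
Put-call parity: C − P = S − K·e^(−rT) = 108 − 116·0.9795 = 108 − 113.6220 = -5.6220
P = C − (C − P) = 4.61 − (-5.6220) = 10.2320

£10.23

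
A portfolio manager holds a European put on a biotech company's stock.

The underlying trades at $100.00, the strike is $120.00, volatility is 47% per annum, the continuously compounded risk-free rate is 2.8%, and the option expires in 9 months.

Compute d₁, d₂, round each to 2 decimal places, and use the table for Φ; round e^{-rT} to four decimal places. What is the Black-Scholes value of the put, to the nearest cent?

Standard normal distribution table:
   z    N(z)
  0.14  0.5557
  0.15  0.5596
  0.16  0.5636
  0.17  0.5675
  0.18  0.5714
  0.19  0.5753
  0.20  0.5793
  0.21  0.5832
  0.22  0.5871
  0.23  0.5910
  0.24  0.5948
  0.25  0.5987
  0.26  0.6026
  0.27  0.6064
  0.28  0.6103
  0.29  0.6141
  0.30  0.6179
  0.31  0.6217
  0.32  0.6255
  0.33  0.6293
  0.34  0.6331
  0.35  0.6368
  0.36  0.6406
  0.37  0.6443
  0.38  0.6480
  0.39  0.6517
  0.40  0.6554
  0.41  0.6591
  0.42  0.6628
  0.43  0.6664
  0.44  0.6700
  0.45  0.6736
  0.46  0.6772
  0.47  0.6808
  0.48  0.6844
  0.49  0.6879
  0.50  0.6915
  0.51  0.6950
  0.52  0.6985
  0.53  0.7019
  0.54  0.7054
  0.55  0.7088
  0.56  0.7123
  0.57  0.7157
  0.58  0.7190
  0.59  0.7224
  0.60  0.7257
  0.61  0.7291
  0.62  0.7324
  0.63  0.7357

σ√T = 0.47·√0.75 = 0.4070
ln(S/K) + (r + σ²/2)T = ln(100/120) + (0.028 + 0.47²/2)·0.75 = -0.1823 + 0.1038 = -0.0785
d₁ = -0.0785 / 0.4070 = -0.1928 ≈ -0.19
d₂ = d₁ − σ√T = -0.1928 − 0.4070 = -0.5999 ≈ -0.60
exp(−rT) = exp(−0.028·0.75) = 0.9792
N(−d₂) = N(0.60) = 0.7257;  N(−d₁) = N(0.19) = 0.5753
P = 120·0.9792·0.7257 − 100·0.5753 = 85.2727 − 57.5300 = 27.7427

$27.74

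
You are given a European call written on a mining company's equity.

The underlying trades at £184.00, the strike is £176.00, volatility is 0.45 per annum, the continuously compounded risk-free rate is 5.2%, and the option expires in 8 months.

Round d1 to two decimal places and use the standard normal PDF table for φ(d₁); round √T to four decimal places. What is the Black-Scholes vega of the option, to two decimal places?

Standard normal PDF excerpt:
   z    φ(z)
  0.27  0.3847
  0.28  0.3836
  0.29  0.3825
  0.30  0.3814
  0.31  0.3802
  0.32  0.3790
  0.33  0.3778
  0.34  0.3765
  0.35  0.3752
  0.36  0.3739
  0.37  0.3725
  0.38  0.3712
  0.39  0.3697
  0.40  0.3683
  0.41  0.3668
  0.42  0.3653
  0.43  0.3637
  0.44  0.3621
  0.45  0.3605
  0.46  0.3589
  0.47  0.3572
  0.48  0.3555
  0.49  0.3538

σ√T = 0.45·√0.6667 = 0.3674
d₁ = [ln(184/176) + (0.052 + ½·0.45²)·0.6667] / (σ√T) = (0.0445 + 0.1022) / 0.3674 = 0.3990 ≈ 0.40
√T = √0.6667 = 0.8165
φ(d₁) = φ(0.40) = 0.3683
vega = S·φ(d₁)·√T = 184·0.3683·0.8165 = 55.3319

55.33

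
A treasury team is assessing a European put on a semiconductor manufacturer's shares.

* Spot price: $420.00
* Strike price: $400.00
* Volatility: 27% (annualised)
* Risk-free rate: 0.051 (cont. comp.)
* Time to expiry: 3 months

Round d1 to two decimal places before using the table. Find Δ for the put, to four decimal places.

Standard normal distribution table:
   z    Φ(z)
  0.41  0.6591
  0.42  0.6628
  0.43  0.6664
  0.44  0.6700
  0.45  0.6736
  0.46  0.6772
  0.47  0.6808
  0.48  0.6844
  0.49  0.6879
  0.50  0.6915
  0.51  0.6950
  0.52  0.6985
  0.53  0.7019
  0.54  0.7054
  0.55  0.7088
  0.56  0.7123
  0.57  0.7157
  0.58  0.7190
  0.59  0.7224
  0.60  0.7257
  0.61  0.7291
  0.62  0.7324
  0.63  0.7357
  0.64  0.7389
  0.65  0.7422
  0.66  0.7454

T = 0.25;  σ√T = 0.1350
d₁ = [ln(420/400) + (0.051 + 0.27²/2)·0.25] / 0.1350 = [0.0488 + 0.0219] / 0.1350 = 0.5234 ≈ 0.52
N(d₁) = N(0.52) = 0.6985
Δ_put = N(d₁) − 1 = 0.6985 − 1 = -0.3015

-0.3015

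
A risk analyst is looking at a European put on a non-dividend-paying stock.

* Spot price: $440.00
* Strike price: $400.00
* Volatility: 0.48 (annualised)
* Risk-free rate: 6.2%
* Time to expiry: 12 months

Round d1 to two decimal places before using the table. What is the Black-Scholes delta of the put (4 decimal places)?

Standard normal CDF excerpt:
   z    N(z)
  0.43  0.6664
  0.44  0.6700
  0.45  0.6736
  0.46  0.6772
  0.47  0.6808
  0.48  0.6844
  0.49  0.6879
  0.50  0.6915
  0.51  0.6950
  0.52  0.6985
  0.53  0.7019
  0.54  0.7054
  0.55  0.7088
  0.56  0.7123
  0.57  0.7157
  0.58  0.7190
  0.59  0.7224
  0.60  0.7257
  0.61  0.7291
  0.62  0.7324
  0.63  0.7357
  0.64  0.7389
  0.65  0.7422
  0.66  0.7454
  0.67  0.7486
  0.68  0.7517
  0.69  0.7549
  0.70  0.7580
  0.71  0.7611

σ√T = 0.48·√1 = 0.4800
ln(S/K) + (r + σ²/2)T = ln(440/400) + (0.062 + 0.48²/2)·1 = 0.0953 + 0.1772 = 0.2725
d₁ = 0.2725 / 0.4800 = 0.5677 ≈ 0.57
N(d₁) = N(0.57) = 0.7157
Δ_put = N(d₁) − 1 = 0.7157 − 1 = -0.2843

-0.2843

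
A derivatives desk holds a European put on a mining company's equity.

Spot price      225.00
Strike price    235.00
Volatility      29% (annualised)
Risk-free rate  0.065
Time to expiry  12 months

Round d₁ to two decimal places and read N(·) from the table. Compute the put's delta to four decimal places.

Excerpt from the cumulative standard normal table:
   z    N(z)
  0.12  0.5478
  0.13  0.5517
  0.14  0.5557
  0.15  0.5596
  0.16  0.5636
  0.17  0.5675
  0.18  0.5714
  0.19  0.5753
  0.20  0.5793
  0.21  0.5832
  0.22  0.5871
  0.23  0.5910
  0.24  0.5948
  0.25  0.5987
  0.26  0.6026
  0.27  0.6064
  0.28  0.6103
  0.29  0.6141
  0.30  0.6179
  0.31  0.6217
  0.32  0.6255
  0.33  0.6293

-0.4129

σ√T = 0.29 × 1.0000 = 0.2900
d₁ = [ln(225/235) + (0.065 + 0.29²/2)·1] / 0.2900 = [-0.0435 + 0.1071] / 0.2900 = 0.2192 ≈ 0.22
N(d₁) = N(0.22) = 0.5871
Δ_put = N(d₁) − 1 = 0.5871 − 1 = -0.4129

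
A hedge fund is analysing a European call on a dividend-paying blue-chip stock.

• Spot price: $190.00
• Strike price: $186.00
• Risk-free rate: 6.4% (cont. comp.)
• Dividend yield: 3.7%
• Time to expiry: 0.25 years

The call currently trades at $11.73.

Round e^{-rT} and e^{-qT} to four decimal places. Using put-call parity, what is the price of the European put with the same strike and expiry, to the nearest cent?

e^(−qT) = e^(−0.037·0.25) = 0.9908;  e^(−rT) = e^(−0.064·0.25) = 0.9841
Put-call parity: C − P = S·e^(−qT) − K·e^(−rT) = 190·0.9908 − 186·0.9841 = 188.2520 − 183.0426 = 5.2094
P = C − (C − P) = 11.73 − (5.2094) = 6.5206

$6.52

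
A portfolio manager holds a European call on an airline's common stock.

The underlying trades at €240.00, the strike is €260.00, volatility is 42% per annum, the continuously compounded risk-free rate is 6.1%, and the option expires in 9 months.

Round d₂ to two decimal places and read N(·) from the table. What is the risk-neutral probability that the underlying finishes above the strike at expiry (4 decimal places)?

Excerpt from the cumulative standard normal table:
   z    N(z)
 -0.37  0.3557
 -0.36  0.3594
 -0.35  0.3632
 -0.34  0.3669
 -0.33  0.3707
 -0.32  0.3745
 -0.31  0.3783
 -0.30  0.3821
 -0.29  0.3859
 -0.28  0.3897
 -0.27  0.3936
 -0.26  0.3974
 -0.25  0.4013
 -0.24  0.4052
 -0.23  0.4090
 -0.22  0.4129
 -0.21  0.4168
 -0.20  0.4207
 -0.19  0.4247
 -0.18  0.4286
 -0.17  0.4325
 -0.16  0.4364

T = 0.75;  σ√T = 0.3637
ln(S/K) + (r + σ²/2)T = ln(240/260) + (0.061 + 0.42²/2)·0.75 = -0.0800 + 0.1119 = 0.0319
d₁ = 0.0319 / 0.3637 = 0.0876 ≈ 0.09
d₂ = d₁ − σ√T = 0.0876 − 0.3637 = -0.2761 ≈ -0.28
Risk-neutral Pr[S_T > K] = N(d₂) = N(-0.28) = 0.3897

0.3897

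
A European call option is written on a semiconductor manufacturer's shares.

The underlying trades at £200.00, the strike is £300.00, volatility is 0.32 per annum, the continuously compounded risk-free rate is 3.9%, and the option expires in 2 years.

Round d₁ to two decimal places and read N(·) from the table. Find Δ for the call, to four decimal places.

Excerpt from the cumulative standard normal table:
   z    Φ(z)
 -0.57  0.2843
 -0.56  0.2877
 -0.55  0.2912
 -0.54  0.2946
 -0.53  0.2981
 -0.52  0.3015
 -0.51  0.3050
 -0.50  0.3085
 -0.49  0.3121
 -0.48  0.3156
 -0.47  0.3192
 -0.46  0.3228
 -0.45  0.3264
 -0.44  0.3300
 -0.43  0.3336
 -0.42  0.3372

T = 2;  σ√T = 0.4525
ln(S/K) + (r + σ²/2)T = ln(200/300) + (0.039 + 0.32²/2)·2 = -0.4055 + 0.1804 = -0.2251
d₁ = -0.2251 / 0.4525 = -0.4973 ⇒ -0.50
N(d₁) = N(-0.50) = 0.3085
Δ_call = N(d₁) = 0.3085

0.3085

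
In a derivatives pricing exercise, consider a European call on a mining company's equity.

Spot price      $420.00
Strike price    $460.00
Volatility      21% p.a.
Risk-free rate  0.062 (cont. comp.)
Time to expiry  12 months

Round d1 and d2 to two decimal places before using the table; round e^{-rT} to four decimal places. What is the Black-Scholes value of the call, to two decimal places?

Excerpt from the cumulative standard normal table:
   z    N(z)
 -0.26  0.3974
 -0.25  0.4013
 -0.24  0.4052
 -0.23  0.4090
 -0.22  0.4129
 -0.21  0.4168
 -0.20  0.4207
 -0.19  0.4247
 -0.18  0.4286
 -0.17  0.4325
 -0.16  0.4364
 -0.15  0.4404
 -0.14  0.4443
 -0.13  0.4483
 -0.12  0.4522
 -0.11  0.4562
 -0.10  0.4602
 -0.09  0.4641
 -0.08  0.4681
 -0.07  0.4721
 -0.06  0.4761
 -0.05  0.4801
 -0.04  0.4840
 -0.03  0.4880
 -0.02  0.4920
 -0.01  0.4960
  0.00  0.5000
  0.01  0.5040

$29.77

σ√T = 0.21·√1 = 0.2100
d₁ = [ln(420/460) + (0.062 + 0.21²/2)·1] / 0.2100 = [-0.0910 + 0.0840] / 0.2100 = -0.0330 ⇒ -0.03
d₂ = d₁ − σ√T = -0.0330 − 0.2100 = -0.2430 ⇒ -0.24
e^(−rT) = e^(−0.062·1) = 0.9399
N(d₁) = N(-0.03) = 0.4880;  N(d₂) = N(-0.24) = 0.4052
C = 420·0.4880 − 460·0.9399·0.4052 = 204.9600 − 175.1898 = 29.7702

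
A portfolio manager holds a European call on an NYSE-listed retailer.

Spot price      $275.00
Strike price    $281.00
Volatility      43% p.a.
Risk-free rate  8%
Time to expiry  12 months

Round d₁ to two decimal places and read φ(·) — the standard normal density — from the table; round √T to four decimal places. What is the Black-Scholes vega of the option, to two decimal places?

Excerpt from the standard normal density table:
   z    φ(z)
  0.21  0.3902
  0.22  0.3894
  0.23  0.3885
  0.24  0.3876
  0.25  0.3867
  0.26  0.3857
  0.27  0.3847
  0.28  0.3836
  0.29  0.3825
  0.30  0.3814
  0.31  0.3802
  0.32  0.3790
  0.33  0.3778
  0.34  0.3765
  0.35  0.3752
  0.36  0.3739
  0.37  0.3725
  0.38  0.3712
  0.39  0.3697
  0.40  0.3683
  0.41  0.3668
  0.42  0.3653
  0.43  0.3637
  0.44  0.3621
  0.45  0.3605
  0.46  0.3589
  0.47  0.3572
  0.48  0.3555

T = 1;  σ√T = 0.4300
d₁ = [ln(275/281) + (0.08 + 0.43²/2)·1] / 0.4300 = [-0.0216 + 0.1724] / 0.4300 = 0.3509 ⇒ 0.35
√T = √1 = 1.0000
φ(d₁) = φ(0.35) = 0.3752
vega = S·φ(d₁)·√T = 275·0.3752·1.0000 = 103.1800

103.18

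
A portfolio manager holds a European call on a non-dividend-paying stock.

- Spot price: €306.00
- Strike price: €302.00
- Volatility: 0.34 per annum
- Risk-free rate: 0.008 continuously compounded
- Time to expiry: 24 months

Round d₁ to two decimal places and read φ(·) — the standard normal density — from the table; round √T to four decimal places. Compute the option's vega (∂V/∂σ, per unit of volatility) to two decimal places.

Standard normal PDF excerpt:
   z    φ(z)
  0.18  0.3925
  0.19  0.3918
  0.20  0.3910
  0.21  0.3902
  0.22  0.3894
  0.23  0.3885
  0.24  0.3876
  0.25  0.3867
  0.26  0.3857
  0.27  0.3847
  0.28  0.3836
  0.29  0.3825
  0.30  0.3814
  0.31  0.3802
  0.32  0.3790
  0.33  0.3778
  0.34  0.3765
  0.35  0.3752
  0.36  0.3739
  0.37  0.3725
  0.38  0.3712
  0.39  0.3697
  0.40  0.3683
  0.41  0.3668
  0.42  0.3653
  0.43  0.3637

165.05

σ√T = 0.34 × 1.4142 = 0.4808
ln(S/K) + (r + σ²/2)T = ln(306/302) + (0.008 + 0.34²/2)·2 = 0.0132 + 0.1316 = 0.1448
d₁ = 0.1448 / 0.4808 = 0.3011 which rounds to 0.30
√T = √2 = 1.4142
φ(d₁) = φ(0.30) = 0.3814
vega = S·φ(d₁)·√T = 306·0.3814·1.4142 = 165.0490
(The put has the same vega.)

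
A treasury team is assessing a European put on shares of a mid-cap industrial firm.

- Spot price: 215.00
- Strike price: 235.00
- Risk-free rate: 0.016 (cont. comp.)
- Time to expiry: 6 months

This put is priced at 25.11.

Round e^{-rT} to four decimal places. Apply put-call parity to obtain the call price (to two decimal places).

6.99

e^(−rT) = e^(−0.016·0.5) = 0.9920
Put-call parity: C − P = S − K·e^(−rT) = 215 − 235·0.9920 = 215 − 233.1200 = -18.1200
C = P + (C − P) = 25.11 + (-18.1200) = 6.9900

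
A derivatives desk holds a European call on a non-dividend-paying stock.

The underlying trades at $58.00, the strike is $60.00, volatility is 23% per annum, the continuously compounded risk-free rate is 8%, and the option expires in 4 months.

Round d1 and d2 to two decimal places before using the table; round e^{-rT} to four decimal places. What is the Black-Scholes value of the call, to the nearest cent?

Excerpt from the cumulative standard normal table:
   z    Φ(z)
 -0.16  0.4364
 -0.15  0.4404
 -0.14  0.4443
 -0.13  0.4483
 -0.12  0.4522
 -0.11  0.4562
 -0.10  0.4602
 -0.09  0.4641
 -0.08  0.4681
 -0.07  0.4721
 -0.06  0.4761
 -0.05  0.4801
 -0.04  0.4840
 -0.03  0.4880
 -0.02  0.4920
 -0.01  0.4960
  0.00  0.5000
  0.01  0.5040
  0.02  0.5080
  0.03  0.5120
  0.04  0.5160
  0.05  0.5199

σ√T = 0.23 × 0.5774 = 0.1328
d₁ = [ln(58/60) + (0.08 + 0.23²/2)·0.3333] / 0.1328 = [-0.0339 + 0.0355] / 0.1328 = 0.0119 which rounds to 0.01
d₂ = d₁ − σ√T = 0.0119 − 0.1328 = -0.1209 which rounds to -0.12
e^(−rT) = e^(−0.08·0.3333) = 0.9737
C = 58·N(0.01) − 60·0.9737·N(-0.12) = 58·0.5040 − 60·0.9737·0.4522 = 29.2320 − 26.4184 = 2.8136

$2.81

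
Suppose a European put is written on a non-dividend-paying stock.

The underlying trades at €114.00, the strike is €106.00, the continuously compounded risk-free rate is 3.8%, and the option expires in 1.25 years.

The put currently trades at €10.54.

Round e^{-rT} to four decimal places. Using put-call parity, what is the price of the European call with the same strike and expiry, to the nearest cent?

exp(−rT) = exp(−0.038·1.25) = 0.9536
Put-call parity: C − P = S − K·e^(−rT) = 114 − 106·0.9536 = 114 − 101.0816 = 12.9184
C = P + (C − P) = 10.54 + (12.9184) = 23.4584

€23.46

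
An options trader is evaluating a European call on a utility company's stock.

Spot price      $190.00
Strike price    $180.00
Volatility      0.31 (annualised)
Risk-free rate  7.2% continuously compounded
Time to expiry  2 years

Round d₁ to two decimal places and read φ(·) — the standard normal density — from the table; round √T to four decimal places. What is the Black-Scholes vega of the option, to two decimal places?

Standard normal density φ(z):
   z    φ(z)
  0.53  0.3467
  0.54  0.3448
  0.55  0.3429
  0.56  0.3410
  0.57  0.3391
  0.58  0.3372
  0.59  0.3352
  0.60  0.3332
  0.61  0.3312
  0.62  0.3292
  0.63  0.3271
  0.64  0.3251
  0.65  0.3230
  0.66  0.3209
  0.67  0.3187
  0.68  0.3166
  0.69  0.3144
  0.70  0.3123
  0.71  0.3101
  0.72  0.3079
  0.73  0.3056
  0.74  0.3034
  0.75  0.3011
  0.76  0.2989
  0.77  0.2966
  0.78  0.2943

T = 2;  σ√T = 0.4384
d₁ = [ln(190/180) + (0.072 + 0.31²/2)·2] / 0.4384 = [0.0541 + 0.2401] / 0.4384 = 0.6710 which rounds to 0.67
√T = √2 = 1.4142
φ(d₁) = φ(0.67) = 0.3187
vega = S·φ(d₁)·√T = 190·0.3187·1.4142 = 85.6341

85.63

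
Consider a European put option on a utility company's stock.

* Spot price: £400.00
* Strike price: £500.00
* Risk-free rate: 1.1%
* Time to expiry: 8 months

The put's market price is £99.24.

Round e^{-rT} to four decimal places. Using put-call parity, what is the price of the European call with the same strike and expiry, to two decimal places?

£2.89

e^(−rT) = e^(−0.011·0.6667) = 0.9927
Put-call parity: C − P = S − K·e^(−rT) = 400 − 500·0.9927 = 400 − 496.3500 = -96.3500
C = P + (C − P) = 99.24 + (-96.3500) = 2.8900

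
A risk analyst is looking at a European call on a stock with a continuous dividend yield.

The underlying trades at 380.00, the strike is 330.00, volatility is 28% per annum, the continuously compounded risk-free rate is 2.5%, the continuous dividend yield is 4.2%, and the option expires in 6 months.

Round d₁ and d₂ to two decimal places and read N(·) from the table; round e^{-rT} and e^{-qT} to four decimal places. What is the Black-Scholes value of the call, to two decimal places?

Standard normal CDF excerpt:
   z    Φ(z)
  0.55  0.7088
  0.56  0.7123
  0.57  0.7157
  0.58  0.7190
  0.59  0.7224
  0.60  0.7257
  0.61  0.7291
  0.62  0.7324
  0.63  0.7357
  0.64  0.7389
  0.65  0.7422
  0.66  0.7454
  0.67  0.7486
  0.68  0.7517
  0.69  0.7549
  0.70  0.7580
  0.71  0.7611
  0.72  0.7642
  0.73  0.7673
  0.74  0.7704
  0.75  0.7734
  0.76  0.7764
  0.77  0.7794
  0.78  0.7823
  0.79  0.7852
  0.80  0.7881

σ√T = 0.28 × 0.7071 = 0.1980
d₁ = [ln(380/330) + (0.025 − 0.042 + ½·0.28²)·0.5] / (σ√T) = (0.1411 + 0.0111) / 0.1980 = 0.7686 ⇒ 0.77
d₂ = 0.7686 − 0.1980 = 0.5706 ⇒ 0.57
exp(−qT) = exp(−0.042·0.5) = 0.9792;  exp(−rT) = exp(−0.025·0.5) = 0.9876
N(d₁) = N(0.77) = 0.7794;  N(d₂) = N(0.57) = 0.7157
C = 380·0.9792·0.7794 − 330·0.9876·0.7157 = 290.0116 − 233.2524 = 56.7593

56.76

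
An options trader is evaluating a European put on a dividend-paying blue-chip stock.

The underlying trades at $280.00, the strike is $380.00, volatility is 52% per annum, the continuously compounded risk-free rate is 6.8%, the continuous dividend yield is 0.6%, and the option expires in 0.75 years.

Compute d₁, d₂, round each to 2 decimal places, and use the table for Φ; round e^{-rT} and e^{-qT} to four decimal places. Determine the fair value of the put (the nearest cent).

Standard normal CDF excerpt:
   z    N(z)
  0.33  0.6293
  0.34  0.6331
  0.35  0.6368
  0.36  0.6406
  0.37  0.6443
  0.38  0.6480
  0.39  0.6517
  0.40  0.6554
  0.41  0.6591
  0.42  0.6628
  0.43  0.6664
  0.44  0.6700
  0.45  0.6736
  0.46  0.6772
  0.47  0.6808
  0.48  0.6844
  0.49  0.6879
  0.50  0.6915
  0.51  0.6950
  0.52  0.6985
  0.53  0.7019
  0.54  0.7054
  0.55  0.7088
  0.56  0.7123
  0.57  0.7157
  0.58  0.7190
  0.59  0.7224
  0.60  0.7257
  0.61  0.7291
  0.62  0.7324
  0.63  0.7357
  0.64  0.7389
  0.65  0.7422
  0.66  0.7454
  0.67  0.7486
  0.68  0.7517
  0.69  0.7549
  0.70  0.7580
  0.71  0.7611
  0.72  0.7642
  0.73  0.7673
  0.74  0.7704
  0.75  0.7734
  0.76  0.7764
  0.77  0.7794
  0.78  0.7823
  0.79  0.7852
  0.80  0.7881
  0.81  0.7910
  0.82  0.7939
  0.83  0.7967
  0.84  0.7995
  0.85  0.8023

$107.09

σ√T = 0.52 × 0.8660 = 0.4503
d₁ = [ln(280/380) + (0.068 − 0.006 + 0.52²/2)·0.75] / 0.4503 = [-0.3054 + 0.1479] / 0.4503 = -0.3497 → -0.35
d₂ = d₁ − σ√T = -0.3497 − 0.4503 = -0.8000 → -0.80
exp(−qT) = exp(−0.006·0.75) = 0.9955;  exp(−rT) = exp(−0.068·0.75) = 0.9503
N(−d₂) = N(0.80) = 0.7881;  N(−d₁) = N(0.35) = 0.6368
P = 380·0.9503·0.7881 − 280·0.9955·0.6368 = 284.5939 − 177.5016 = 107.0923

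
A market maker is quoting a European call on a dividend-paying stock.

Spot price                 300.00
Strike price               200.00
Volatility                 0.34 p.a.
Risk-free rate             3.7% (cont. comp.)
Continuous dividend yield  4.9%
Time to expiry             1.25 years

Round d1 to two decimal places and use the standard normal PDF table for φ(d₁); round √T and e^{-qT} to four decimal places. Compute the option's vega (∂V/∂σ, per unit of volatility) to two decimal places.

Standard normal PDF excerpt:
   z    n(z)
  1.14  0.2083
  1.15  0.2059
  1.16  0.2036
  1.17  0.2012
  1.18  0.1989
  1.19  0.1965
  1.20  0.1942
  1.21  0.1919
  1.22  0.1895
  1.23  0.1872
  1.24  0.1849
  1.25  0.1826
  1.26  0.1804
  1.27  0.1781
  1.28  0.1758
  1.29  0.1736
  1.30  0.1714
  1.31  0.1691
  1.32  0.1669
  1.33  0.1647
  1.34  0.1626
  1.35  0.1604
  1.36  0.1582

T = 1.25;  σ√T = 0.3801
d₁ = [ln(300/200) + (0.037 − 0.049 + 0.34²/2)·1.25] / 0.3801 = [0.4055 + 0.0573] / 0.3801 = 1.2172 ⇒ 1.22
√T = √1.25 = 1.1180
φ(d₁) = φ(1.22) = 0.1895
exp(−qT) = exp(−0.049·1.25) = 0.9406
vega = S·exp(−qT)·φ(d₁)·√T = 300·0.9406·0.1895·1.1180 = 59.7829
(Call and put vega coincide under Black-Scholes.)

59.78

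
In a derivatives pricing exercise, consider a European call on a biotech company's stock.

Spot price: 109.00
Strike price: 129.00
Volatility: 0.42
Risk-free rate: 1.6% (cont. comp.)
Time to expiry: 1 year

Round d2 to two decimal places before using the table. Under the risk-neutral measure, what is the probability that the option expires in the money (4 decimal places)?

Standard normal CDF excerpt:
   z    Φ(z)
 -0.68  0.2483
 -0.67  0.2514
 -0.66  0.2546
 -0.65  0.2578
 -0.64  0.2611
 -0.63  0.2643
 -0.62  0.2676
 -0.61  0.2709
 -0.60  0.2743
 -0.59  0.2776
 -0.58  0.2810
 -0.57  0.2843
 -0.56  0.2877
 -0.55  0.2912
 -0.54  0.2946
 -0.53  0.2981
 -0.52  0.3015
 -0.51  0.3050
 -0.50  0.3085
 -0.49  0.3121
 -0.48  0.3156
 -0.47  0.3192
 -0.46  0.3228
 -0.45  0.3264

0.2843

T = 1;  σ√T = 0.4200
d₁ = [ln(109/129) + (0.016 + 0.42²/2)·1] / 0.4200 = [-0.1685 + 0.1042] / 0.4200 = -0.1530 → -0.15
d₂ = d₁ − σ√T = -0.1530 − 0.4200 = -0.5730 → -0.57
Pr(exercise) under Q = N(d₂) = 0.2843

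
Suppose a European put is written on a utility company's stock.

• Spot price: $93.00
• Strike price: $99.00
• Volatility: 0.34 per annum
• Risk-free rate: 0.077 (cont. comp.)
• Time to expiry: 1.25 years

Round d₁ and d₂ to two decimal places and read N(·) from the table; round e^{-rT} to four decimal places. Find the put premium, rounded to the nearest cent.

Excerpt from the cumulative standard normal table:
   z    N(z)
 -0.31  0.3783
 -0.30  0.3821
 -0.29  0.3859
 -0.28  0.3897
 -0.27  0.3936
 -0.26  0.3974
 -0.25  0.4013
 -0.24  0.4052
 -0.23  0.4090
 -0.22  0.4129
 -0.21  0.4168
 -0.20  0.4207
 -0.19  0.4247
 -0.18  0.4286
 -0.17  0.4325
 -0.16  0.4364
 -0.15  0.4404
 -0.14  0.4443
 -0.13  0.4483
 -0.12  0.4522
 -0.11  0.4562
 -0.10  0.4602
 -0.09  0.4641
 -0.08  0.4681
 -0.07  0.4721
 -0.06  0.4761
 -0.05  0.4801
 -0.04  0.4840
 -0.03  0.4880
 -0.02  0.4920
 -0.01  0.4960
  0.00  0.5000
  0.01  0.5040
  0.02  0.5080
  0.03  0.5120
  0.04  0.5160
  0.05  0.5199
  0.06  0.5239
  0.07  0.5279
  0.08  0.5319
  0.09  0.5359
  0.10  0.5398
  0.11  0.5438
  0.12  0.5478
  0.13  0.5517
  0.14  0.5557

σ√T = 0.34·√1.25 = 0.3801
ln(S/K) + (r + σ²/2)T = ln(93/99) + (0.077 + 0.34²/2)·1.25 = -0.0625 + 0.1685 = 0.1060
d₁ = 0.1060 / 0.3801 = 0.2788 ⇒ 0.28
d₂ = d₁ − σ√T = 0.2788 − 0.3801 = -0.1013 ⇒ -0.10
exp(−rT) = exp(−0.077·1.25) = 0.9082
N(−d₂) = N(0.10) = 0.5398;  N(−d₁) = N(-0.28) = 0.3897
P = 99·0.9082·0.5398 − 93·0.3897 = 48.5344 − 36.2421 = 12.2923

$12.29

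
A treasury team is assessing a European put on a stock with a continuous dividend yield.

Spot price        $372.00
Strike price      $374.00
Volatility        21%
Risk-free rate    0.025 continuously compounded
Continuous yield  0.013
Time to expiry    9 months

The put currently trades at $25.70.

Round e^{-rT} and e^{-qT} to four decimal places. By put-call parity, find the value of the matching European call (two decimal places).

exp(−qT) = exp(−0.013·0.75) = 0.9903;  exp(−rT) = exp(−0.025·0.75) = 0.9814
Put-call parity: C − P = S·e^(−qT) − K·e^(−rT) = 372·0.9903 − 374·0.9814 = 368.3916 − 367.0436 = 1.3480
C = P + (C − P) = 25.70 + (1.3480) = 27.0480

$27.05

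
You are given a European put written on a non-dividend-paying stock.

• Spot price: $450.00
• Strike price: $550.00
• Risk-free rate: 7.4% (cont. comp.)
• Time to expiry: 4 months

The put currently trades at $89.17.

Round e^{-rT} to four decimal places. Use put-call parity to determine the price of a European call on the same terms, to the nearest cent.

$2.59

e^(−rT) = e^(−0.074·0.3333) = 0.9756
Put-call parity: C − P = S − K·e^(−rT) = 450 − 550·0.9756 = 450 − 536.5800 = -86.5800
C = P + (C − P) = 89.17 + (-86.5800) = 2.5900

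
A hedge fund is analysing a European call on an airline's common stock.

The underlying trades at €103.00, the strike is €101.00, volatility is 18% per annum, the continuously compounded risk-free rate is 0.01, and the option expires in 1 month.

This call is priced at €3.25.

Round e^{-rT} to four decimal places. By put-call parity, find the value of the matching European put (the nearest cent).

€1.17

e^(−rT) = e^(−0.01·0.08333) = 0.9992
Put-call parity: C − P = S − K·e^(−rT) = 103 − 101·0.9992 = 103 − 100.9192 = 2.0808
P = C − (C − P) = 3.25 − (2.0808) = 1.1692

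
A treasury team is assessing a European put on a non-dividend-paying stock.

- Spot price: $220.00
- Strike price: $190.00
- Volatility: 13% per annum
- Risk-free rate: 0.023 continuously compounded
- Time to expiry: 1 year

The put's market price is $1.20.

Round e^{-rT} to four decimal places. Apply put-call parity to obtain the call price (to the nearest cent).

$35.51

e^(−rT) = e^(−0.023·1) = 0.9773
Put-call parity: C − P = S − K·e^(−rT) = 220 − 190·0.9773 = 220 − 185.6870 = 34.3130
C = P + (C − P) = 1.20 + (34.3130) = 35.5130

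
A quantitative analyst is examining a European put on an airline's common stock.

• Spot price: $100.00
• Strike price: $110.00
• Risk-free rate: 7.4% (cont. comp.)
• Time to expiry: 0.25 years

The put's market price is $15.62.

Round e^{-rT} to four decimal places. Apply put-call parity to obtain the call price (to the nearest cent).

e^(−rT) = e^(−0.074·0.25) = 0.9817
Put-call parity: C − P = S − K·e^(−rT) = 100 − 110·0.9817 = 100 − 107.9870 = -7.9870
C = P + (C − P) = 15.62 + (-7.9870) = 7.6330

$7.63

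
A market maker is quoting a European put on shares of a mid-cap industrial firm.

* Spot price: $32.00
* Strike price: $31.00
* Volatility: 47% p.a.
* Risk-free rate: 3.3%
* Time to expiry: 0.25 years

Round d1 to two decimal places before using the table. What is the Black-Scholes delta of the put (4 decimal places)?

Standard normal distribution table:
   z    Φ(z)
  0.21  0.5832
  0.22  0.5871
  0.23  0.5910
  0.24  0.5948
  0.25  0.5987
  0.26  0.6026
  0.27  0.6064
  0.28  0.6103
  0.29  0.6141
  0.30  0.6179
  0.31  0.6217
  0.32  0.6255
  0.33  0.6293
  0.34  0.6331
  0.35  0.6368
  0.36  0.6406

σ√T = 0.47·√0.25 = 0.2350
ln(S/K) + (r + σ²/2)T = ln(32/31) + (0.033 + 0.47²/2)·0.25 = 0.0317 + 0.0359 = 0.0676
d₁ = 0.0676 / 0.2350 = 0.2877 which rounds to 0.29
N(d₁) = N(0.29) = 0.6141
Δ_put = N(d₁) − 1 = 0.6141 − 1 = -0.3859

-0.3859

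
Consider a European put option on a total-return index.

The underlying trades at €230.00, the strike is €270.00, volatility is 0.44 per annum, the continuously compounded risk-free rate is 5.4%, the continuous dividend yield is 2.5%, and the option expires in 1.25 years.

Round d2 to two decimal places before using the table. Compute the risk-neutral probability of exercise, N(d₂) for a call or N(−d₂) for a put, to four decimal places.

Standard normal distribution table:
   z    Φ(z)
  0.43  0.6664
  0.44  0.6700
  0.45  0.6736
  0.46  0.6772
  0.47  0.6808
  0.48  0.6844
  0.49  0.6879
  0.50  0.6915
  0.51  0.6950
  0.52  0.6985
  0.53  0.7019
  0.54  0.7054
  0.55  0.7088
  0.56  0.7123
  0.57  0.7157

0.6915

σ√T = 0.44·√1.25 = 0.4919
d₁ = [ln(230/270) + (0.054 − 0.025 + 0.44²/2)·1.25] / 0.4919 = [-0.1603 + 0.1573] / 0.4919 = -0.0063 → -0.01
d₂ = d₁ − σ√T = -0.0063 − 0.4919 = -0.4982 → -0.50
Risk-neutral Pr[S_T < K] = N(−d₂) = N(0.50) = 0.6915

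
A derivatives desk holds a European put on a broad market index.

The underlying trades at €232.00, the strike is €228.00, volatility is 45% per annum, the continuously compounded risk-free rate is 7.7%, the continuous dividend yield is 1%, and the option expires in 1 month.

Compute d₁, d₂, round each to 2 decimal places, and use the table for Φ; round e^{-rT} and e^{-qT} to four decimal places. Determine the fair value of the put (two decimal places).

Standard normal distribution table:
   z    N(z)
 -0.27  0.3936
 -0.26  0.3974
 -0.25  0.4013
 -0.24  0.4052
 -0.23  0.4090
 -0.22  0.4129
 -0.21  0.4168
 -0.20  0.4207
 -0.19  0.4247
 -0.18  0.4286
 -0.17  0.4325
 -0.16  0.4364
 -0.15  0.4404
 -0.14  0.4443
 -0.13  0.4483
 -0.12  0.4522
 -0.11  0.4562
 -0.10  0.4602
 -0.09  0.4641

€9.42

T = 0.08333;  σ√T = 0.1299
ln(S/K) + (r − q + σ²/2)T = ln(232/228) + (0.077 − 0.01 + 0.45²/2)·0.08333 = 0.0174 + 0.0140 = 0.0314
d₁ = 0.0314 / 0.1299 = 0.2418 which rounds to 0.24
d₂ = d₁ − σ√T = 0.2418 − 0.1299 = 0.1119 which rounds to 0.11
exp(−qT) = exp(−0.01·0.08333) = 0.9992;  exp(−rT) = exp(−0.077·0.08333) = 0.9936
P = 228·0.9936·N(-0.11) − 232·0.9992·N(-0.24) = 228·0.9936·0.4562 − 232·0.9992·0.4052 = 103.3479 − 93.9312 = 9.4167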